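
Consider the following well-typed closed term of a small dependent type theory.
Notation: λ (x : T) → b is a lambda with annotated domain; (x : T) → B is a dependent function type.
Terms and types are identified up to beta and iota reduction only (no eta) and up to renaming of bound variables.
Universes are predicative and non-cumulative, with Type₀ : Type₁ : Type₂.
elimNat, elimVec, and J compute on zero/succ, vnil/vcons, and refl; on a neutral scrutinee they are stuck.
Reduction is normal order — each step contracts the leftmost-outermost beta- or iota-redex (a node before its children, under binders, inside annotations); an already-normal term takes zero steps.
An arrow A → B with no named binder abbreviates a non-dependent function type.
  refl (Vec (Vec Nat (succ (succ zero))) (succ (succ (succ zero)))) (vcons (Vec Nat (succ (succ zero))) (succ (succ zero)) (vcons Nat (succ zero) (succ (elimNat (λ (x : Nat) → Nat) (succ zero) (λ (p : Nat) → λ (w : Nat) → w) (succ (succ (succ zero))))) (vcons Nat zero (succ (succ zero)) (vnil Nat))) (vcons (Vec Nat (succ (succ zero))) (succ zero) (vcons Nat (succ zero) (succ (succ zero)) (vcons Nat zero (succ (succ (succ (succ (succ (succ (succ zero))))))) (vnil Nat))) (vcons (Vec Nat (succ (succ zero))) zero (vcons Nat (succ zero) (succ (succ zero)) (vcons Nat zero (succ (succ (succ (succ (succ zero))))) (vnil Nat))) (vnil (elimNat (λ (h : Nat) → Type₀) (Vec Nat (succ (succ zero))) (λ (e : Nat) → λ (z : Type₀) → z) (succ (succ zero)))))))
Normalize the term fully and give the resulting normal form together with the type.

resulting normal form:
  refl (Vec (Vec Nat (succ (succ zero))) (succ (succ (succ zero)))) (vcons (Vec Nat (succ (succ zero))) (succ (succ zero)) (vcons Nat (succ zero) (succ (succ zero)) (vcons Nat zero (succ (succ zero)) (vnil Nat))) (vcons (Vec Nat (succ (succ zero))) (succ zero) (vcons Nat (succ zero) (succ (succ zero)) (vcons Nat zero (succ (succ (succ (succ (succ (succ (succ zero))))))) (vnil Nat))) (vcons (Vec Nat (succ (succ zero))) zero (vcons Nat (succ zero) (succ (succ zero)) (vcons Nat zero (succ (succ (succ (succ (succ zero))))) (vnil Nat))) (vnil (Vec Nat (succ (succ zero)))))))
type:
  Eq (Vec (Vec Nat (succ (succ zero))) (succ (succ (succ zero)))) (vcons (Vec Nat (succ (succ zero))) (succ (succ zero)) (vcons Nat (succ zero) (succ (succ zero)) (vcons Nat zero (succ (succ zero)) (vnil Nat))) (vcons (Vec Nat (succ (succ zero))) (succ zero) (vcons Nat (succ zero) (succ (succ zero)) (vcons Nat zero (succ (succ (succ (succ (succ (succ (succ zero))))))) (vnil Nat))) (vcons (Vec Nat (succ (succ zero))) zero (vcons Nat (succ zero) (succ (succ zero)) (vcons Nat zero (succ (succ (succ (succ (succ zero))))) (vnil Nat))) (vnil (Vec Nat (succ (succ zero))))))) (vcons (Vec Nat (succ (succ zero))) (succ (succ zero)) (vcons Nat (succ zero) (succ (succ zero)) (vcons Nat zero (succ (succ zero)) (vnil Nat))) (vcons (Vec Nat (succ (succ zero))) (succ zero) (vcons Nat (succ zero) (succ (succ zero)) (vcons Nat zero (succ (succ (succ (succ (succ (succ (succ zero))))))) (vnil Nat))) (vcons (Vec Nat (succ (succ zero))) zero (vcons Nat (succ zero) (succ (succ zero)) (vcons Nat zero (succ (succ (succ (succ (succ zero))))) (vnil Nat))) (vnil (Vec Nat (succ (succ zero)))))))


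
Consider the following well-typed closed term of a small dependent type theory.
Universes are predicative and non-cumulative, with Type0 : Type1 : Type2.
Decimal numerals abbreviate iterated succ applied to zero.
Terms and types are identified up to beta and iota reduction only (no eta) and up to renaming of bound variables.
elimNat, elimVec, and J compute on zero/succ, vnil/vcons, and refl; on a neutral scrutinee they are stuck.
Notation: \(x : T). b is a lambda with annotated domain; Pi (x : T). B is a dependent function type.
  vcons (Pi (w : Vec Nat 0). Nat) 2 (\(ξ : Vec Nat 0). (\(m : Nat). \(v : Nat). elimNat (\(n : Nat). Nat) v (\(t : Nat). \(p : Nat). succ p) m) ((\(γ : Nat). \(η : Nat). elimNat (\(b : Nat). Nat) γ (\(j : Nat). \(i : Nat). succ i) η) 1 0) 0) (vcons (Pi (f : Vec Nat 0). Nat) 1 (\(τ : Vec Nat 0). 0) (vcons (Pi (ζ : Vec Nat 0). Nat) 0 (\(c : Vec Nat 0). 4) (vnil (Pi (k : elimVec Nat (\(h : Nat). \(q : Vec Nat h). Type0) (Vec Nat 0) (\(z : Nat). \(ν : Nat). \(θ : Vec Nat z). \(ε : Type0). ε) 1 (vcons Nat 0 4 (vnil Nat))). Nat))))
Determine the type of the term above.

inferred type:
  Vec (Pi (w : Vec Nat 0). Nat) 3


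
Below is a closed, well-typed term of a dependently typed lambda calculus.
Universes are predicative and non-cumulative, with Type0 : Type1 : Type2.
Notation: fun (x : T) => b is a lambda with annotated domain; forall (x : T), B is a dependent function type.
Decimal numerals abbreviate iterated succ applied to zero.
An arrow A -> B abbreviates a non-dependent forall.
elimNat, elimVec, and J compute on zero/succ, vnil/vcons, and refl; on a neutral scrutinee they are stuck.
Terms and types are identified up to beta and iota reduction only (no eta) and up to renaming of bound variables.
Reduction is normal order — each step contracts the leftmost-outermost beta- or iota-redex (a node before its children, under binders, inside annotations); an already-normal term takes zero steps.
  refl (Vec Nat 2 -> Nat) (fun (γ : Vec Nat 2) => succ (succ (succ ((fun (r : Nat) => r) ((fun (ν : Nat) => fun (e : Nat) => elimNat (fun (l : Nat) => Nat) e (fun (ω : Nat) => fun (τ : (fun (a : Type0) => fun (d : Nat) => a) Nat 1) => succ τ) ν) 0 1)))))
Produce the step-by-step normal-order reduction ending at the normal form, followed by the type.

reduction (normal order):
  refl (Vec Nat 2 -> Nat) (fun (γ : Vec Nat 2) => succ (succ (succ ((fun (r : Nat) => r) ((fun (ν : Nat) => fun (e : Nat) => elimNat (fun (l : Nat) => Nat) e (fun (ω : Nat) => fun (τ : (fun (a : Type0) => fun (d : Nat) => a) Nat 1) => succ τ) ν) 0 1)))))
  ~> refl (Vec Nat 2 -> Nat) (fun (γ : Vec Nat 2) => succ (succ (succ ((fun (r : Nat) => fun (ν : Nat) => elimNat (fun (e : Nat) => Nat) ν (fun (l : Nat) => fun (ω : (fun (τ : Type0) => fun (a : Nat) => τ) Nat 1) => succ ω) r) 0 1))))
  ~> refl (Vec Nat 2 -> Nat) (fun (γ : Vec Nat 2) => succ (succ (succ ((fun (r : Nat) => elimNat (fun (ν : Nat) => Nat) r (fun (e : Nat) => fun (l : (fun (ω : Type0) => fun (τ : Nat) => ω) Nat 1) => succ l) 0) 1))))
  ~> refl (Vec Nat 2 -> Nat) (fun (γ : Vec Nat 2) => succ (succ (succ (elimNat (fun (r : Nat) => Nat) 1 (fun (ν : Nat) => fun (e : (fun (l : Type0) => fun (ω : Nat) => l) Nat 1) => succ e) 0))))
  ~> refl (Vec Nat 2 -> Nat) (fun (γ : Vec Nat 2) => 4)
inferred type:
  Eq (Vec Nat 2 -> Nat) (fun (γ : Vec Nat 2) => 4) (fun (r : Vec Nat 2) => 4)


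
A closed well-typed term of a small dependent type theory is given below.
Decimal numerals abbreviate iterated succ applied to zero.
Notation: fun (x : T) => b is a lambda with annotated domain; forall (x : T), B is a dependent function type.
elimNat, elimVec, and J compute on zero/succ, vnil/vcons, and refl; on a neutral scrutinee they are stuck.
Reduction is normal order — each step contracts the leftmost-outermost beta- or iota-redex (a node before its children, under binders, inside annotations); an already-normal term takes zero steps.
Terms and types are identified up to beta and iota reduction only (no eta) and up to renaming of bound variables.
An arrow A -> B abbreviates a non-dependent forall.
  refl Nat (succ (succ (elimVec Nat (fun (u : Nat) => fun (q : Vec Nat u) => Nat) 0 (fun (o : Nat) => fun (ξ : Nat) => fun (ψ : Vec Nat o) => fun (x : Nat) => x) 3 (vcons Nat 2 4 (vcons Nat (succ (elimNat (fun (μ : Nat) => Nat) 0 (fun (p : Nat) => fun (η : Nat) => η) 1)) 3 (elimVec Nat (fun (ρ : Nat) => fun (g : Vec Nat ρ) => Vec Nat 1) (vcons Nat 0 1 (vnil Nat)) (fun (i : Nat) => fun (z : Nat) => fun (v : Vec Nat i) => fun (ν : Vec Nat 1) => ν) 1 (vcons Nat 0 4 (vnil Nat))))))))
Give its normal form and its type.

resulting normal form:
  refl Nat 2
type:
  Eq Nat 2 2
observation: the first redex contracted is an elimVec iota-redex; the normal form is reached in 26 normal-order steps.


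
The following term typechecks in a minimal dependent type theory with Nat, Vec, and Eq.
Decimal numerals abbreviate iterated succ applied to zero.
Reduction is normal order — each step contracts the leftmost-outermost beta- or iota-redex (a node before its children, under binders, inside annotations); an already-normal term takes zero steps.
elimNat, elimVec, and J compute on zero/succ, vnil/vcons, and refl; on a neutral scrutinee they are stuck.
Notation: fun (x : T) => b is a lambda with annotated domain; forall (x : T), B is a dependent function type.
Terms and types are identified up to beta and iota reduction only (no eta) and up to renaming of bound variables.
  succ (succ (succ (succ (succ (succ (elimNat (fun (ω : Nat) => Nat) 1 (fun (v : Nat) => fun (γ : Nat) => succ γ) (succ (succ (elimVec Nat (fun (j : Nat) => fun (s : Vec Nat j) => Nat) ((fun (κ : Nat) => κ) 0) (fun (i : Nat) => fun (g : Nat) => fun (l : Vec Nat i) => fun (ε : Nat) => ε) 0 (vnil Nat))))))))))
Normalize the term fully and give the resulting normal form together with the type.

reduced normal form:
  9
the term's type:
  Nat


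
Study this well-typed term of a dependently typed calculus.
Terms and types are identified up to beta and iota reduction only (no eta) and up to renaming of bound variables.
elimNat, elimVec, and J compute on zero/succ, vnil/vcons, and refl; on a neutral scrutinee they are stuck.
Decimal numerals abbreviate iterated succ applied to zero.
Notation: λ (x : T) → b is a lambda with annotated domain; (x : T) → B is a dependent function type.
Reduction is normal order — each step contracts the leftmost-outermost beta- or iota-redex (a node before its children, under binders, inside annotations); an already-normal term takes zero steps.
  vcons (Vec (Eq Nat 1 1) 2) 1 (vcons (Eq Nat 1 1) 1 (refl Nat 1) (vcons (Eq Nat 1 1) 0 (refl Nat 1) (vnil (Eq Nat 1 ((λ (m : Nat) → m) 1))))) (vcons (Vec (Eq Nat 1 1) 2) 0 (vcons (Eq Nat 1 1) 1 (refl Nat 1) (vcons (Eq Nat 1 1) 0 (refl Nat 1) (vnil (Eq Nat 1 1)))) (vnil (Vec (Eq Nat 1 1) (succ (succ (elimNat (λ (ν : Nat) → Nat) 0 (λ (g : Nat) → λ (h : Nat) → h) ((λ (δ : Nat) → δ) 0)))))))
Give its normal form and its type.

reduced normal form:
  vcons (Vec (Eq Nat 1 1) 2) 1 (vcons (Eq Nat 1 1) 1 (refl Nat 1) (vcons (Eq Nat 1 1) 0 (refl Nat 1) (vnil (Eq Nat 1 1)))) (vcons (Vec (Eq Nat 1 1) 2) 0 (vcons (Eq Nat 1 1) 1 (refl Nat 1) (vcons (Eq Nat 1 1) 0 (refl Nat 1) (vnil (Eq Nat 1 1)))) (vnil (Vec (Eq Nat 1 1) 2)))
the term's type:
  Vec (Vec (Eq Nat 1 1) 2) 2
observation: 3 normal-order steps normalize the term, beginning with a beta-redex.


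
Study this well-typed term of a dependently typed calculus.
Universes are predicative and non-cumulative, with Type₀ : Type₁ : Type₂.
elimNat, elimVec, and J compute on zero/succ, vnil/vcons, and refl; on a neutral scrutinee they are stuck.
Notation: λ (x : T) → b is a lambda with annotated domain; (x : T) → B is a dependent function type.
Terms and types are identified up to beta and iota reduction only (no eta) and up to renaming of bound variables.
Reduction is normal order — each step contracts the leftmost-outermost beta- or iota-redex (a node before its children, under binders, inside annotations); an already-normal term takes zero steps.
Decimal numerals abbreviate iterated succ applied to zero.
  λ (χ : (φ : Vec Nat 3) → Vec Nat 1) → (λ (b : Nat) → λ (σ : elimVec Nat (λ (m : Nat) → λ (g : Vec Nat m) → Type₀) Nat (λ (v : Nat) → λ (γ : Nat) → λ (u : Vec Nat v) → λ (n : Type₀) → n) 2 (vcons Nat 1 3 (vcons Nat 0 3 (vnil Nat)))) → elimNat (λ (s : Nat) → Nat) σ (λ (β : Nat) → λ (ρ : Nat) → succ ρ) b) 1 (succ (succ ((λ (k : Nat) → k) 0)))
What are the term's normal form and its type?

reduced normal form:
  λ (χ : (φ : Vec Nat 3) → Vec Nat 1) → 3
the term's type:
  (χ : (φ : Vec Nat 3) → Vec Nat 1) → Nat


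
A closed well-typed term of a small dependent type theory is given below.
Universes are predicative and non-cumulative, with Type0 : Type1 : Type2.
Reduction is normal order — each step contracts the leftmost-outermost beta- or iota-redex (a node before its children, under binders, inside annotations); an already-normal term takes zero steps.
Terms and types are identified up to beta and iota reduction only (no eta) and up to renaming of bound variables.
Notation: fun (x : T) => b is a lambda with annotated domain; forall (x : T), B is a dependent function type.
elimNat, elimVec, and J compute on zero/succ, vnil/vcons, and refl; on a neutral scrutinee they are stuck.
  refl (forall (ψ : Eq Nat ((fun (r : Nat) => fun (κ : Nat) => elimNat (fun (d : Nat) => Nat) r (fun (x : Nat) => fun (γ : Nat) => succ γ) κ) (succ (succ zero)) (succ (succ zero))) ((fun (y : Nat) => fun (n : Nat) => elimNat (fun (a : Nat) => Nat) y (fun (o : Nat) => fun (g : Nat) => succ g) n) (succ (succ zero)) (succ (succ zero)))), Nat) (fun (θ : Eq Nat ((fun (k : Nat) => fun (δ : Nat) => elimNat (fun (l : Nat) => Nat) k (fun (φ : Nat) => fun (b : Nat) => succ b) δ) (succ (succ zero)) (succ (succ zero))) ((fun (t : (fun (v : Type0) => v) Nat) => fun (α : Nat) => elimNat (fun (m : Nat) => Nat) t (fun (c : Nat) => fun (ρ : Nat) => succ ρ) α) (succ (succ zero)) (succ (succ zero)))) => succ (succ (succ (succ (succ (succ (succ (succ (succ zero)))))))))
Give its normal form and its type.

normal form:
  refl (forall (ψ : Eq Nat (succ (succ (succ (succ zero)))) (succ (succ (succ (succ zero))))), Nat) (fun (r : Eq Nat (succ (succ (succ (succ zero)))) (succ (succ (succ (succ zero))))) => succ (succ (succ (succ (succ (succ (succ (succ (succ zero)))))))))
the term's type:
  Eq (forall (ψ : Eq Nat (succ (succ (succ (succ zero)))) (succ (succ (succ (succ zero))))), Nat) (fun (r : Eq Nat (succ (succ (succ (succ zero)))) (succ (succ (succ (succ zero))))) => succ (succ (succ (succ (succ (succ (succ (succ (succ zero))))))))) (fun (κ : Eq Nat (succ (succ (succ (succ zero)))) (succ (succ (succ (succ zero))))) => succ (succ (succ (succ (succ (succ (succ (succ (succ zero)))))))))
observation: the leftmost-outermost redex is a beta-redex, and normalization takes 36 steps.


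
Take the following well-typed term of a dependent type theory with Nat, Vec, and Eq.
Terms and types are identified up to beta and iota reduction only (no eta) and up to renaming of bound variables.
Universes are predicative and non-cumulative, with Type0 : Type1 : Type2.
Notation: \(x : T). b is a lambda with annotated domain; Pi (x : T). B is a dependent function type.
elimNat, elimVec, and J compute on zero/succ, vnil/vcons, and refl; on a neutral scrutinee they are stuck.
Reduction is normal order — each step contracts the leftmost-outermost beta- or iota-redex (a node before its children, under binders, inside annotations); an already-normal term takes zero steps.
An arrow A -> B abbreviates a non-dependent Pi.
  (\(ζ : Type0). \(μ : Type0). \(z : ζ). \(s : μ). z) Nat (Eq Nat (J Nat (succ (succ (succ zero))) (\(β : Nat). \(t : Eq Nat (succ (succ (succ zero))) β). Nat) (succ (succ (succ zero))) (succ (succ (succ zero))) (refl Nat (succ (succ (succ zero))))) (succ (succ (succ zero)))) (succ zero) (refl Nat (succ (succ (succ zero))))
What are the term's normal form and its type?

reduced normal form:
  succ zero
type:
  Nat
observation: 4 normal-order steps normalize the term, beginning with a beta-redex.


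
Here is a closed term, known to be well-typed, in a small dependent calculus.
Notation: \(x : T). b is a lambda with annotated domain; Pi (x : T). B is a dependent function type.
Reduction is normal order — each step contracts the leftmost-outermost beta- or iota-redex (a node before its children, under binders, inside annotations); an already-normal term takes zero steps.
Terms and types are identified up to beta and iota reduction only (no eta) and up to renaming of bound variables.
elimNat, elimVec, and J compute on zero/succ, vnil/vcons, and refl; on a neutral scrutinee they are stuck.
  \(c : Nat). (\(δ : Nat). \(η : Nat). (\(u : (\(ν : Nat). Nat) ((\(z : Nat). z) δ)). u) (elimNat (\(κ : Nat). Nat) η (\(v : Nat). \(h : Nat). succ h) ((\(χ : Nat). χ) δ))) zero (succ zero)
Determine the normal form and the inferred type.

resulting normal form:
  \(c : Nat). succ zero
inferred type:
  Pi (c : Nat). Nat
observation: contracting a beta-redex first, the term normalizes in 5 steps.


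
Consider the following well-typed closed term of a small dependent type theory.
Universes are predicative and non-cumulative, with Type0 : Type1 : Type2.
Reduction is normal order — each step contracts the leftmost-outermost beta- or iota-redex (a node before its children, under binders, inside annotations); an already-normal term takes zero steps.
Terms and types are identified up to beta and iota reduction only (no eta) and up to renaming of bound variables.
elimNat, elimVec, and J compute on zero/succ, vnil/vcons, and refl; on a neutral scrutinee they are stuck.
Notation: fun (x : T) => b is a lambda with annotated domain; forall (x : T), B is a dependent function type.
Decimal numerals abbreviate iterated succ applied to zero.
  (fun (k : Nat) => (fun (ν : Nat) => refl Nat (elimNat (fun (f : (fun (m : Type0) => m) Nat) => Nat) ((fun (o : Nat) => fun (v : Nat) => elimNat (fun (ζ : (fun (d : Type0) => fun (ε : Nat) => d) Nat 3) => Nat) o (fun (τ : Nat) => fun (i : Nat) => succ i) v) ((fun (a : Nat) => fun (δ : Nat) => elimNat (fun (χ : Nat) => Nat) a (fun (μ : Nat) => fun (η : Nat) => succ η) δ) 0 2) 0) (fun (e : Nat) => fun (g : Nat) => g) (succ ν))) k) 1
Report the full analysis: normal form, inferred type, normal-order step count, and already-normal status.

normal form:
  refl Nat 2
the term's type:
  Eq Nat 2 2
reduction steps (normal order): 21
term was already normal: no
first redex: a beta-redex


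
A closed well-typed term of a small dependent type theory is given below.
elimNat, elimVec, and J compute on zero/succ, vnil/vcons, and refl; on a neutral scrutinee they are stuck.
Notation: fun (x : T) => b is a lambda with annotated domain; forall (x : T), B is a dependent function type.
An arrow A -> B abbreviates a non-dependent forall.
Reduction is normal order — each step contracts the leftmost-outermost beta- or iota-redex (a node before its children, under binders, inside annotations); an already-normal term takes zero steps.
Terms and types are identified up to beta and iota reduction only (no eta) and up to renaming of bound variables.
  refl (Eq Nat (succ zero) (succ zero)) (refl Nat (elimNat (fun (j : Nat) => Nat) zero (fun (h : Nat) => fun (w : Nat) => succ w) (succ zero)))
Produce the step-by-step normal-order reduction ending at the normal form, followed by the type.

normal-order reduction:
  refl (Eq Nat (succ zero) (succ zero)) (refl Nat (elimNat (fun (j : Nat) => Nat) zero (fun (h : Nat) => fun (w : Nat) => succ w) (succ zero)))
  ~> refl (Eq Nat (succ zero) (succ zero)) (refl Nat ((fun (j : Nat) => fun (h : Nat) => succ h) zero (elimNat (fun (w : Nat) => Nat) zero (fun (a : Nat) => fun (β : Nat) => succ β) zero)))
  ~> refl (Eq Nat (succ zero) (succ zero)) (refl Nat ((fun (j : Nat) => succ j) (elimNat (fun (h : Nat) => Nat) zero (fun (w : Nat) => fun (a : Nat) => succ a) zero)))
  ~> refl (Eq Nat (succ zero) (succ zero)) (refl Nat (succ (elimNat (fun (j : Nat) => Nat) zero (fun (h : Nat) => fun (w : Nat) => succ w) zero)))
  ~> refl (Eq Nat (succ zero) (succ zero)) (refl Nat (succ zero))
type:
  Eq (Eq Nat (succ zero) (succ zero)) (refl Nat (succ zero)) (refl Nat (succ zero))


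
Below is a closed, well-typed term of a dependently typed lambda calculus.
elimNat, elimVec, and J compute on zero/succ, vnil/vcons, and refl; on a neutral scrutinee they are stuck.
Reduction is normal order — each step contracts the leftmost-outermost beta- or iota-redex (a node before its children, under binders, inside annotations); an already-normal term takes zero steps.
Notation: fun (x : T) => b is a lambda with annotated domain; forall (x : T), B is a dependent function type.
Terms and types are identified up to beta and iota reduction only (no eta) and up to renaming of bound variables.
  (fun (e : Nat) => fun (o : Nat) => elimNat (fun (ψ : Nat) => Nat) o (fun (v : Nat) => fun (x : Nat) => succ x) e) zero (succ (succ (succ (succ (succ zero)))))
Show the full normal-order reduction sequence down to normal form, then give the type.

normal-order reduction:
  (fun (e : Nat) => fun (o : Nat) => elimNat (fun (ψ : Nat) => Nat) o (fun (v : Nat) => fun (x : Nat) => succ x) e) zero (succ (succ (succ (succ (succ zero)))))
  ~> (fun (e : Nat) => elimNat (fun (o : Nat) => Nat) e (fun (ψ : Nat) => fun (v : Nat) => succ v) zero) (succ (succ (succ (succ (succ zero)))))
  ~> elimNat (fun (e : Nat) => Nat) (succ (succ (succ (succ (succ zero))))) (fun (o : Nat) => fun (ψ : Nat) => succ ψ) zero
  ~> succ (succ (succ (succ (succ zero))))
type:
  Nat


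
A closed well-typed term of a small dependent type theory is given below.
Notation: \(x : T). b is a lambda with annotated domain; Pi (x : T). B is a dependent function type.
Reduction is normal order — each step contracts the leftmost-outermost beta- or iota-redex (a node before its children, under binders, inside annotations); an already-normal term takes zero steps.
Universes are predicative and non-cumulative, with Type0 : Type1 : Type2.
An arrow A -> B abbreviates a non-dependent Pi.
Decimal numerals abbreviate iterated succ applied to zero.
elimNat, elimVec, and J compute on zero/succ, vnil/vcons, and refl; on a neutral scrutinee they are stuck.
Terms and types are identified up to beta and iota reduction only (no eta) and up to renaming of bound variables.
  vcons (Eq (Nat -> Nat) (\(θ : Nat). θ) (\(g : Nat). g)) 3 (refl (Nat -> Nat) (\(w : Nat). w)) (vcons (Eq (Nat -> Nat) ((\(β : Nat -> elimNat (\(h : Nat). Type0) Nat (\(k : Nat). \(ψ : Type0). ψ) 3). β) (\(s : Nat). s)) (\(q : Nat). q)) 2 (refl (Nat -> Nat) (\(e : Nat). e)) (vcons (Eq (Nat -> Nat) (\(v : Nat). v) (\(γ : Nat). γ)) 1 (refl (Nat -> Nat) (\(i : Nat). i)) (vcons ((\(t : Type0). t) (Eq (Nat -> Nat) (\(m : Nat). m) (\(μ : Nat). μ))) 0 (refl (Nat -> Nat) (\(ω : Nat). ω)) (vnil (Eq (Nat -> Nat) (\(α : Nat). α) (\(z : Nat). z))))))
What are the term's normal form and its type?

reduced normal form:
  vcons (Eq (Nat -> Nat) (\(θ : Nat). θ) (\(g : Nat). g)) 3 (refl (Nat -> Nat) (\(w : Nat). w)) (vcons (Eq (Nat -> Nat) (\(β : Nat). β) (\(h : Nat). h)) 2 (refl (Nat -> Nat) (\(k : Nat). k)) (vcons (Eq (Nat -> Nat) (\(ψ : Nat). ψ) (\(s : Nat). s)) 1 (refl (Nat -> Nat) (\(q : Nat). q)) (vcons (Eq (Nat -> Nat) (\(e : Nat). e) (\(v : Nat). v)) 0 (refl (Nat -> Nat) (\(γ : Nat). γ)) (vnil (Eq (Nat -> Nat) (\(i : Nat). i) (\(t : Nat). t))))))
type:
  Vec (Eq (Nat -> Nat) (\(θ : Nat). θ) (\(g : Nat). g)) 4


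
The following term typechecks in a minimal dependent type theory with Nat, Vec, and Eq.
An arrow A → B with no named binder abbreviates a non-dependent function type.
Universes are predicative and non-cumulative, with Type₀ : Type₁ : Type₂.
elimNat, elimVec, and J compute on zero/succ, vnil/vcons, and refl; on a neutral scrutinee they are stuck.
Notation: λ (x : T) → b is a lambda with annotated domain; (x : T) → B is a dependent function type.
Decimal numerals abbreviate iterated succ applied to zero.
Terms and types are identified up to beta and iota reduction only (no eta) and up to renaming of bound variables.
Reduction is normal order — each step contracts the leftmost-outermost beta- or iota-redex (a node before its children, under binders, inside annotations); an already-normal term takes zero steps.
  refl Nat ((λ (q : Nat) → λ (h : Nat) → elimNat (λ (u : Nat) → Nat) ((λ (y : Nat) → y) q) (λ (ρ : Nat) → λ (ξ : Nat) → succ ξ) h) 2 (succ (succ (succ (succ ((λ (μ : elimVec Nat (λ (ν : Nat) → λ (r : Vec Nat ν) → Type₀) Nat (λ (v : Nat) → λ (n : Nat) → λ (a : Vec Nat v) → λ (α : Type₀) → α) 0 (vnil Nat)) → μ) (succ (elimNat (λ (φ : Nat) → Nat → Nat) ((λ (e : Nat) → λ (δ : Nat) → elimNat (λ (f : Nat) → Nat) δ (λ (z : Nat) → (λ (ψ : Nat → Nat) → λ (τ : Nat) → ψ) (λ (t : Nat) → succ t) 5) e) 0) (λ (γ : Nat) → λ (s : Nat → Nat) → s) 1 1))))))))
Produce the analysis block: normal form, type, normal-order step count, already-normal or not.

normal form:
  refl Nat 8
inferred type:
  Eq Nat 8 8
normal-order step count: 30
started in normal form: no
first redex: a beta-redex


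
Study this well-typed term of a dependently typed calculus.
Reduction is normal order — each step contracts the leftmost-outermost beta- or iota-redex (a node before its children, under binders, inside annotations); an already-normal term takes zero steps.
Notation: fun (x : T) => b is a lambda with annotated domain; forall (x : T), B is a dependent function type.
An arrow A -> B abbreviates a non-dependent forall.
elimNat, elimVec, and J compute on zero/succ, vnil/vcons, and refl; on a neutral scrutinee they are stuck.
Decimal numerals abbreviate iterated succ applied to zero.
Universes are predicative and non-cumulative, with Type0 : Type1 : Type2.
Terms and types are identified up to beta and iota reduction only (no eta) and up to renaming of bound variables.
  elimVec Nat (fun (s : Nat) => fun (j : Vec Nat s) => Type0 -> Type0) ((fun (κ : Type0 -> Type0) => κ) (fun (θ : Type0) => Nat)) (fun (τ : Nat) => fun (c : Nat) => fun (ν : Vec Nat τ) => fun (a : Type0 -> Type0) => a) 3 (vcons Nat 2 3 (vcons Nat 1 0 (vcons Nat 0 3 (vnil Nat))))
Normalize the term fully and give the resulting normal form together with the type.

resulting normal form:
  fun (s : Type0) => Nat
inferred type:
  Type0 -> Type0
observation: contracting an elimVec iota-redex first, the term normalizes in 17 steps.


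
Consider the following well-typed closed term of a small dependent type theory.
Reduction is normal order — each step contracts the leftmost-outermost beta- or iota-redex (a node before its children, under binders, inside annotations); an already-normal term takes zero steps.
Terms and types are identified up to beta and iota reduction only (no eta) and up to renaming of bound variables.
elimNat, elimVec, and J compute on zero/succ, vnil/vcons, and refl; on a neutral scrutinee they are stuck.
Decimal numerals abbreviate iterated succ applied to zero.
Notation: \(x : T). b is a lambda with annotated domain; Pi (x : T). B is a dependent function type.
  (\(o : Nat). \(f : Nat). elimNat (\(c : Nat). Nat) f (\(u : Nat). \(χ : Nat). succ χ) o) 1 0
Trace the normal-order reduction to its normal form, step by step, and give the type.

normal-order reduction:
  (\(o : Nat). \(f : Nat). elimNat (\(c : Nat). Nat) f (\(u : Nat). \(χ : Nat). succ χ) o) 1 0
  ~> (\(o : Nat). elimNat (\(f : Nat). Nat) o (\(c : Nat). \(u : Nat). succ u) 1) 0
  ~> elimNat (\(o : Nat). Nat) 0 (\(f : Nat). \(c : Nat). succ c) 1
  ~> (\(o : Nat). \(f : Nat). succ f) 0 (elimNat (\(c : Nat). Nat) 0 (\(u : Nat). \(χ : Nat). succ χ) 0)
  ~> (\(o : Nat). succ o) (elimNat (\(f : Nat). Nat) 0 (\(c : Nat). \(u : Nat). succ u) 0)
  ~> succ (elimNat (\(o : Nat). Nat) 0 (\(f : Nat). \(c : Nat). succ c) 0)
  ~> 1
inferred type:
  Nat


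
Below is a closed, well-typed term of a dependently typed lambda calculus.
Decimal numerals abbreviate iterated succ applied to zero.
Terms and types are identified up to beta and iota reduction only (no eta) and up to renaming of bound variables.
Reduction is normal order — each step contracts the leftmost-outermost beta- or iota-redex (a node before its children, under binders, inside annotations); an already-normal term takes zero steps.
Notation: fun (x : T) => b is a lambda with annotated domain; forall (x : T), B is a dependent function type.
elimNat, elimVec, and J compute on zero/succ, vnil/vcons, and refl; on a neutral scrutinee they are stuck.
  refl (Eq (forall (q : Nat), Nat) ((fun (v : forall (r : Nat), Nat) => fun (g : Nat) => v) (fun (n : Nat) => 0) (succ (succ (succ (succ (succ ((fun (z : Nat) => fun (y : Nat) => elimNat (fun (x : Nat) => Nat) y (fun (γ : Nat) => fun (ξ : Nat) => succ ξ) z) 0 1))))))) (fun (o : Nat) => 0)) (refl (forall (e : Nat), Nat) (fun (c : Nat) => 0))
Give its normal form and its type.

reduced normal form:
  refl (Eq (forall (q : Nat), Nat) (fun (v : Nat) => 0) (fun (r : Nat) => 0)) (refl (forall (g : Nat), Nat) (fun (n : Nat) => 0))
the term's type:
  Eq (Eq (forall (q : Nat), Nat) (fun (v : Nat) => 0) (fun (r : Nat) => 0)) (refl (forall (g : Nat), Nat) (fun (n : Nat) => 0)) (refl (forall (z : Nat), Nat) (fun (y : Nat) => 0))
observation: the term reaches its normal form after 2 normal-order steps.


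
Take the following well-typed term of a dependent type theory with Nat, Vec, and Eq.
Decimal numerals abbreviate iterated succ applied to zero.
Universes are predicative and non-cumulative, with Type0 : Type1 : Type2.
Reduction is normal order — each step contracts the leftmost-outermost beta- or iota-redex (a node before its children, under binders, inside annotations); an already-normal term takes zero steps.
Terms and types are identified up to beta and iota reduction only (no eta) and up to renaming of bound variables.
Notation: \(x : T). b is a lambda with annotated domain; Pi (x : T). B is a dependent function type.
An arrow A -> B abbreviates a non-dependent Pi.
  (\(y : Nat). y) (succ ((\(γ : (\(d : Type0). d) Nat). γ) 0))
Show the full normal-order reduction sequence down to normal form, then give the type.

normal-order reduction:
  (\(y : Nat). y) (succ ((\(γ : (\(d : Type0). d) Nat). γ) 0))
  ~> succ ((\(y : (\(γ : Type0). γ) Nat). y) 0)
  ~> 1
the term's type:
  Nat


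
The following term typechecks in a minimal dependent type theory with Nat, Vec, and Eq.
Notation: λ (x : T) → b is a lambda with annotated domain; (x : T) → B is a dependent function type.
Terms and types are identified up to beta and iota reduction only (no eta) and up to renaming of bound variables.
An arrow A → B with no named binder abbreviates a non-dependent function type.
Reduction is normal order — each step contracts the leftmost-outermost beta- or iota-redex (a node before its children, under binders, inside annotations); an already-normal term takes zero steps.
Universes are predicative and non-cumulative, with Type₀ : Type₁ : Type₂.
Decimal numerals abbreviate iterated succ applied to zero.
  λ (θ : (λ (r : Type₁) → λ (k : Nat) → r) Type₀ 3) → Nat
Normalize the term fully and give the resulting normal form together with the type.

normal form:
  λ (θ : Type₀) → Nat
the term's type:
  Type₀ → Type₀
observation: normalization takes exactly 2 steps under the normal-order strategy.


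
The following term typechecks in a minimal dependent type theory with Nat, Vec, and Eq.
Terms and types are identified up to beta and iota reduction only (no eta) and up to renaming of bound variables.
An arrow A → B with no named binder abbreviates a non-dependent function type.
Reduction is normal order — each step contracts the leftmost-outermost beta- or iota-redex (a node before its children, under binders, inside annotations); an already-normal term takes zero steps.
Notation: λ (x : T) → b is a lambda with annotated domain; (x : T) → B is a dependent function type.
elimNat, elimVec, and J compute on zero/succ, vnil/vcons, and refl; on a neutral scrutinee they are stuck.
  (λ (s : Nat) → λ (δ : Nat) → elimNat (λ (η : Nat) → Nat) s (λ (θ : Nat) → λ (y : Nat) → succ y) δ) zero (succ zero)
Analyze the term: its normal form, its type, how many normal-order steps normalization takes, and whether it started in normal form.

resulting normal form:
  succ zero
type:
  Nat
normal-order step count: 6
term was already normal: no
first contracted redex: a beta-redex


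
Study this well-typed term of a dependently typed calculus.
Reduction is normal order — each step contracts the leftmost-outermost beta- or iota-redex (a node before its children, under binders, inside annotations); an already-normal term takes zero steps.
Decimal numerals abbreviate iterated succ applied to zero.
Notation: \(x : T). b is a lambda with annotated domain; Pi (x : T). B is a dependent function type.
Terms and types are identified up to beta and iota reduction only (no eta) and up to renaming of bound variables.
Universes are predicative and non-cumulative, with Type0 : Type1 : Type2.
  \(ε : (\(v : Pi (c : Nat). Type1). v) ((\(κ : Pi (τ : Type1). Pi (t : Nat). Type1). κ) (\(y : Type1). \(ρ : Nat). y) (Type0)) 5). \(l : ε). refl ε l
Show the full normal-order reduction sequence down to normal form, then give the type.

reduction (normal order):
  \(ε : (\(v : Pi (c : Nat). Type1). v) ((\(κ : Pi (τ : Type1). Pi (t : Nat). Type1). κ) (\(y : Type1). \(ρ : Nat). y) (Type0)) 5). \(l : ε). refl ε l
  ~> \(ε : (\(v : Pi (c : Type1). Pi (κ : Nat). Type1). v) (\(τ : Type1). \(t : Nat). τ) (Type0) 5). \(y : ε). refl ε y
  ~> \(ε : (\(v : Type1). \(c : Nat). v) (Type0) 5). \(κ : ε). refl ε κ
  ~> \(ε : (\(v : Nat). Type0) 5). \(c : ε). refl ε c
  ~> \(ε : Type0). \(v : ε). refl ε v
inferred type:
  Pi (ε : Type0). Pi (v : ε). Eq ε v v


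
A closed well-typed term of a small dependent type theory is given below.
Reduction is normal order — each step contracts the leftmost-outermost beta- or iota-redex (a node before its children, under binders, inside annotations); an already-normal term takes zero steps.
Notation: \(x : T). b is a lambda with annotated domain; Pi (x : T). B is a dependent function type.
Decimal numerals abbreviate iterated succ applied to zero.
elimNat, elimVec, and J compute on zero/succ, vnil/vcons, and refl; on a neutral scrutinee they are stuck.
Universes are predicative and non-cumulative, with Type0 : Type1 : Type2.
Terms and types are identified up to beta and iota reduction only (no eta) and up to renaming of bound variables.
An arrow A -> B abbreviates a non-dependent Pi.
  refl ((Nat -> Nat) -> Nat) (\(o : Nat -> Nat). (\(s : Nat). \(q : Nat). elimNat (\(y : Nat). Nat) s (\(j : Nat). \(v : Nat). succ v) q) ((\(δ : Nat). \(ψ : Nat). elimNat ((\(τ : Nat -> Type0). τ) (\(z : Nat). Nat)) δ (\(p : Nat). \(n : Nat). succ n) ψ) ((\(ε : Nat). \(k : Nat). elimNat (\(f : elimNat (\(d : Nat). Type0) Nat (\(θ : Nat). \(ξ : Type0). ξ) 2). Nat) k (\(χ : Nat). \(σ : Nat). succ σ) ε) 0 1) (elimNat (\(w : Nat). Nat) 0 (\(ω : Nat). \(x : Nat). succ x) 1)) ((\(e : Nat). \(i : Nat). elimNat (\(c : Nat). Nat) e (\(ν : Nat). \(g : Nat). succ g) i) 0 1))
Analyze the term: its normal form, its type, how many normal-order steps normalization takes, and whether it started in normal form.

resulting normal form:
  refl ((Nat -> Nat) -> Nat) (\(o : Nat -> Nat). 3)
the term's type:
  Eq ((Nat -> Nat) -> Nat) (\(o : Nat -> Nat). 3) (\(s : Nat -> Nat). 3)
steps to reach normal form (normal order): 26
term was already normal: no
first contracted redex: a beta-redex


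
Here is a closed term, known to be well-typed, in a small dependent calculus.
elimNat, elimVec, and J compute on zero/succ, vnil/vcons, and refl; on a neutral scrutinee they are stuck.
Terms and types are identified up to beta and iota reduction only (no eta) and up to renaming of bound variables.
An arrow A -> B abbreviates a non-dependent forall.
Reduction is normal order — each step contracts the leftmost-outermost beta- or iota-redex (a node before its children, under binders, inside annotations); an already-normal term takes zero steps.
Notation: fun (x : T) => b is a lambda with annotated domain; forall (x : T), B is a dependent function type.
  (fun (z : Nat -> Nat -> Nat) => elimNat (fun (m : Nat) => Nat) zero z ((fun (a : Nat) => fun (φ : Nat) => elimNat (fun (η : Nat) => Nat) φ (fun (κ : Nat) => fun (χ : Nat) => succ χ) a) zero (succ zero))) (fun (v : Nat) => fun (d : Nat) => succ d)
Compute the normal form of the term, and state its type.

resulting normal form:
  succ zero
the term's type:
  Nat


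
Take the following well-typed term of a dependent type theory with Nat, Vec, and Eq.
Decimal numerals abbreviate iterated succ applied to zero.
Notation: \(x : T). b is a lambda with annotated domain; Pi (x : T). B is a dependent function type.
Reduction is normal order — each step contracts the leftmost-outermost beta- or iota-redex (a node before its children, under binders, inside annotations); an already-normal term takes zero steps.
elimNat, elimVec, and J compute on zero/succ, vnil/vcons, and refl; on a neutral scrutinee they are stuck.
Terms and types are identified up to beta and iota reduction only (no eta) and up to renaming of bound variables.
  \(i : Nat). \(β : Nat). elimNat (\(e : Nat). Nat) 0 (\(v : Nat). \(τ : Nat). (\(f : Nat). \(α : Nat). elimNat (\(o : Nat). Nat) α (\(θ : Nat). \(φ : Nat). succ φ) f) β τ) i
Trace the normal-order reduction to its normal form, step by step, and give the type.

normal-order reduction sequence:
  \(i : Nat). \(β : Nat). elimNat (\(e : Nat). Nat) 0 (\(v : Nat). \(τ : Nat). (\(f : Nat). \(α : Nat). elimNat (\(o : Nat). Nat) α (\(θ : Nat). \(φ : Nat). succ φ) f) β τ) i
  ~> \(i : Nat). \(β : Nat). elimNat (\(e : Nat). Nat) 0 (\(v : Nat). \(τ : Nat). (\(f : Nat). elimNat (\(α : Nat). Nat) f (\(o : Nat). \(θ : Nat). succ θ) β) τ) i
  ~> \(i : Nat). \(β : Nat). elimNat (\(e : Nat). Nat) 0 (\(v : Nat). \(τ : Nat). elimNat (\(f : Nat). Nat) τ (\(α : Nat). \(o : Nat). succ o) β) i
inferred type:
  Pi (i : Nat). Pi (β : Nat). Nat


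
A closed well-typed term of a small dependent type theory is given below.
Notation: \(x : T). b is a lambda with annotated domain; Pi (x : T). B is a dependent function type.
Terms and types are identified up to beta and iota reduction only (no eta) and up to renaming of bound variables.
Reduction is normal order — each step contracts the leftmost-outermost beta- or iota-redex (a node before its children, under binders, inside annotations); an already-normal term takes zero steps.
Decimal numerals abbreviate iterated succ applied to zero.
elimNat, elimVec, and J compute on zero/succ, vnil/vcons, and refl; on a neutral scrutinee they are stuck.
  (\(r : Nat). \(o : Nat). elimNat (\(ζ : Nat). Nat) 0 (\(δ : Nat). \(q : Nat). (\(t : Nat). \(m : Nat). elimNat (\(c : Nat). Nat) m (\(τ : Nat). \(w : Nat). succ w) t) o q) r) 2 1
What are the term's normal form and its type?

reduced normal form:
  2
type:
  Nat


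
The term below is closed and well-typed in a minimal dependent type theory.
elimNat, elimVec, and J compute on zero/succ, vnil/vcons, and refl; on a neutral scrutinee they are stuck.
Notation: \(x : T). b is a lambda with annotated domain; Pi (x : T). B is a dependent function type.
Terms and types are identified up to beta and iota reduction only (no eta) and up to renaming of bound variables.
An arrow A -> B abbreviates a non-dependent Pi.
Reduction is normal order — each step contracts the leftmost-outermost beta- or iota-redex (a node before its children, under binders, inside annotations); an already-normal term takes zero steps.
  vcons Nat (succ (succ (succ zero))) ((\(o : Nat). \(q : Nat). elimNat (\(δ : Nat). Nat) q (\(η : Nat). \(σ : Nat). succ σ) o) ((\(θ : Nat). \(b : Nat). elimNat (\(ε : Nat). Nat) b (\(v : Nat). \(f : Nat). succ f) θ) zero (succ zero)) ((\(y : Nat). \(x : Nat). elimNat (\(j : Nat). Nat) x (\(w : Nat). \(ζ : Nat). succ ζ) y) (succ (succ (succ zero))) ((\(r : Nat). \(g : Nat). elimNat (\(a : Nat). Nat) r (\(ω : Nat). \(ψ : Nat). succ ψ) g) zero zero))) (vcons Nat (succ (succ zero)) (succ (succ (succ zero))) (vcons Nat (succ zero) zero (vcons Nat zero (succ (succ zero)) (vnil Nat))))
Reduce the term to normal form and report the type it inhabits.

reduced normal form:
  vcons Nat (succ (succ (succ zero))) (succ (succ (succ (succ zero)))) (vcons Nat (succ (succ zero)) (succ (succ (succ zero))) (vcons Nat (succ zero) zero (vcons Nat zero (succ (succ zero)) (vnil Nat))))
inferred type:
  Vec Nat (succ (succ (succ (succ zero))))


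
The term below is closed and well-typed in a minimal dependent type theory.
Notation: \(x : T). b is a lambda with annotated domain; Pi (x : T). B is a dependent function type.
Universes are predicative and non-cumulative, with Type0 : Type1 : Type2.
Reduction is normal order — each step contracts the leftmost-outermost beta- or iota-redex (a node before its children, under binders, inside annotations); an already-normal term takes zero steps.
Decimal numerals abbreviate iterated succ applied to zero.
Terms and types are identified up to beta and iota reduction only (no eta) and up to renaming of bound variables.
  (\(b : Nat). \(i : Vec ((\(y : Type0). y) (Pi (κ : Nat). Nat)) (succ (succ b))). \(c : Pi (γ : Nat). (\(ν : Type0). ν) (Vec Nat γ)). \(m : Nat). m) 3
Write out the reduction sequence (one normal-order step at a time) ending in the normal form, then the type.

reduction (normal order):
  (\(b : Nat). \(i : Vec ((\(y : Type0). y) (Pi (κ : Nat). Nat)) (succ (succ b))). \(c : Pi (γ : Nat). (\(ν : Type0). ν) (Vec Nat γ)). \(m : Nat). m) 3
  ~> \(b : Vec ((\(i : Type0). i) (Pi (y : Nat). Nat)) 5). \(κ : Pi (c : Nat). (\(γ : Type0). γ) (Vec Nat c)). \(ν : Nat). ν
  ~> \(b : Vec (Pi (i : Nat). Nat) 5). \(y : Pi (κ : Nat). (\(c : Type0). c) (Vec Nat κ)). \(γ : Nat). γ
  ~> \(b : Vec (Pi (i : Nat). Nat) 5). \(y : Pi (κ : Nat). Vec Nat κ). \(c : Nat). c
type:
  Pi (b : Vec (Pi (i : Nat). Nat) 5). Pi (y : Pi (κ : Nat). Vec Nat κ). Pi (c : Nat). Nat
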